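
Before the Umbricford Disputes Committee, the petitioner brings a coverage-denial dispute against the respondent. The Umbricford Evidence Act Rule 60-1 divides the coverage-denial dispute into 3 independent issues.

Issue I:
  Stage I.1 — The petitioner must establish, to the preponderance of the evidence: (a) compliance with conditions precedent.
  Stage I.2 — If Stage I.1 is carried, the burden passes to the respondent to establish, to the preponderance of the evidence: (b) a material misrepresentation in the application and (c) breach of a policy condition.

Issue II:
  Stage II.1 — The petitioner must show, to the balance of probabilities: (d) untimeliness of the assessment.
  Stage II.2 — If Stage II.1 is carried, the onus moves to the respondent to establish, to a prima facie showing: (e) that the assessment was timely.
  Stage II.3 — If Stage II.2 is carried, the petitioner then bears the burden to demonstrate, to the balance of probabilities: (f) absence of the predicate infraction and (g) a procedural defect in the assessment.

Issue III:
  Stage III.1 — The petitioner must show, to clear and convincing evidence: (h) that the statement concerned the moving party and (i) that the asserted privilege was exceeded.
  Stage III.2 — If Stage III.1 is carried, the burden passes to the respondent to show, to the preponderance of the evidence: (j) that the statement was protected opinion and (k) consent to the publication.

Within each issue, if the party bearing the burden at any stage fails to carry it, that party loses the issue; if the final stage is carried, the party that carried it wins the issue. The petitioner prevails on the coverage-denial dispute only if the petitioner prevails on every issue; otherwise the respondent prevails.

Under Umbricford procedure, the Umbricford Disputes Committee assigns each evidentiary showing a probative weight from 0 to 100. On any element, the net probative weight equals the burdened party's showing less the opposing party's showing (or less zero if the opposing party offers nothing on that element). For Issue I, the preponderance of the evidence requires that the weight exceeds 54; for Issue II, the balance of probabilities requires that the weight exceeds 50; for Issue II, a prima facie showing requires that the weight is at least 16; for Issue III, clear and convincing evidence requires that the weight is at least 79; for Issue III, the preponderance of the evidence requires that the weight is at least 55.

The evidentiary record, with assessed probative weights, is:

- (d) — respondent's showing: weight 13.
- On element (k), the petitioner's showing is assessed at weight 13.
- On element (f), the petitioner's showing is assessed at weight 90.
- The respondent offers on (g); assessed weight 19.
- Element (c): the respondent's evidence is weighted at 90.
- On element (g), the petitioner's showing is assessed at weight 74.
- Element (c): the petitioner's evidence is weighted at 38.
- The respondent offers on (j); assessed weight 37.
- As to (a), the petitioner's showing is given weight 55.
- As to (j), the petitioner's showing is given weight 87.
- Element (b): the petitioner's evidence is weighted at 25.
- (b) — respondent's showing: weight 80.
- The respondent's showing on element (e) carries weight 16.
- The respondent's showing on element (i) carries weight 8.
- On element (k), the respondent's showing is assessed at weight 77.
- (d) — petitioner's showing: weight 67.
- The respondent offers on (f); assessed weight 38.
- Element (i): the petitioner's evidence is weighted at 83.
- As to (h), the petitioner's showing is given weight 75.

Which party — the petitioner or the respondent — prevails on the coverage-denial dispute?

respondent

— Issue I —
Stage I.1 (petitioner, the preponderance of the evidence, weight exceeds 54): (a) 55 > 54 — meets.
  Stage I.1 is satisfied; the onus moves to the respondent.
Stage I.2 (respondent, the preponderance of the evidence, weight exceeds 54): (b) net 80−25=55 > 54 — meets; (c) net 90−38=52 ≤ 54 — fails.
  Not every element is met, so the respondent fails to carry Stage I.2.
The analysis ends at Stage I.2; the petitioner prevails on this issue.
— Issue II —
Stage II.1 (petitioner, the balance of probabilities, weight exceeds 50): (d) net 67−13=54 > 50 — meets.
  All elements met. The burden passes to the respondent.
Stage II.2 (respondent, a prima facie showing, weight is at least 16): (e) 16 ≥ 16 — meets.
  Stage II.2 is satisfied; the onus moves to the petitioner.
Stage II.3 (petitioner, the balance of probabilities, weight exceeds 50): (f) net 90−38=52 > 50 — meets; (g) net 74−19=55 > 50 — meets.
  All elements met at the final stage.
Every stage carried; the petitioner prevails on this issue.
— Issue III —
At Stage III.1 the petitioner must meet clear and convincing evidence (weight is at least 79): on (h) the weight is 75, which does not reach 79, so (h) does not meet the standard; on (i) the weight is 83 less the opposing 8 gives net 75, which does not reach 79, so (i) does not meet the standard.
  The petitioner does not carry Stage III.1.
The analysis ends at Stage III.1; the respondent prevails on this issue.
Per-issue: Issue I → petitioner; Issue II → petitioner; Issue III → respondent. The petitioner must prevail on every issue; overall, the respondent prevails.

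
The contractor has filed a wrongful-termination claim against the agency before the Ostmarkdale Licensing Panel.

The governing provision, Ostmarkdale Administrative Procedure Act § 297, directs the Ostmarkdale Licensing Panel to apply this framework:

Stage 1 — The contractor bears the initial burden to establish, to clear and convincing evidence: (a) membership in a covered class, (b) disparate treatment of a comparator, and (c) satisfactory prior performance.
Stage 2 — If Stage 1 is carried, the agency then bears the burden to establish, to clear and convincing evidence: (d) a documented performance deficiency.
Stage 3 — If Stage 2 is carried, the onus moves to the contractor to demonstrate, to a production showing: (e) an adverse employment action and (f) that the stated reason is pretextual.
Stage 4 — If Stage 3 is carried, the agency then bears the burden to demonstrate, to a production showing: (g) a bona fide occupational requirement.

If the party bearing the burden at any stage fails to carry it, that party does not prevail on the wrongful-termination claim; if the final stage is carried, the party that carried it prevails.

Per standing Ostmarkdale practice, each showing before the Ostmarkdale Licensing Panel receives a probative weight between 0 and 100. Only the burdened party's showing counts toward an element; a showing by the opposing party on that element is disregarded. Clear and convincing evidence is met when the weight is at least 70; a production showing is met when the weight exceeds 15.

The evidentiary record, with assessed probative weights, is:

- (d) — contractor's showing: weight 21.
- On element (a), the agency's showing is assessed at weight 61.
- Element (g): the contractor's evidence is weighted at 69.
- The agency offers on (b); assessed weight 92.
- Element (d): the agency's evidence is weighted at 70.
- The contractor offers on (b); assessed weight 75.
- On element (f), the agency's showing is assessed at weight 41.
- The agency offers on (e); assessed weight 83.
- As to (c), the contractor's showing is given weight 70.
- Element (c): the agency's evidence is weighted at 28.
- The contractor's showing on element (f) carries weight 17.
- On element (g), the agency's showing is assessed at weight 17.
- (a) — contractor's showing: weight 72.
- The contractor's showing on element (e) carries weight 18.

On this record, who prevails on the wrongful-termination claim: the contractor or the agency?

Stage 1 (contractor, clear and convincing evidence, weight is at least 70): (a) 72 (agency's 61 disregarded) ≥ 70 — meets; (b) 75 (agency's 92 disregarded) ≥ 70 — meets; (c) 70 (agency's 28 disregarded) ≥ 70 — meets.
  All elements met. The burden passes to the agency.
Stage 2 (agency, clear and convincing evidence, weight is at least 70): (d) 70 (contractor's 21 disregarded) ≥ 70 — meets.
  Stage 2 is satisfied; the onus moves to the contractor.
Stage 3 (contractor, a production showing, weight exceeds 15): (e) 18 (agency's 83 disregarded) > 15 — meets; (f) 17 (agency's 41 disregarded) > 15 — meets.
  The contractor carries Stage 3; the agency now bears the burden.
Stage 4 (agency, a production showing, weight exceeds 15): (g) 17 (contractor's 69 disregarded) > 15 — meets.
  All elements met at the final stage.
With every stage satisfied, the agency prevails.

agency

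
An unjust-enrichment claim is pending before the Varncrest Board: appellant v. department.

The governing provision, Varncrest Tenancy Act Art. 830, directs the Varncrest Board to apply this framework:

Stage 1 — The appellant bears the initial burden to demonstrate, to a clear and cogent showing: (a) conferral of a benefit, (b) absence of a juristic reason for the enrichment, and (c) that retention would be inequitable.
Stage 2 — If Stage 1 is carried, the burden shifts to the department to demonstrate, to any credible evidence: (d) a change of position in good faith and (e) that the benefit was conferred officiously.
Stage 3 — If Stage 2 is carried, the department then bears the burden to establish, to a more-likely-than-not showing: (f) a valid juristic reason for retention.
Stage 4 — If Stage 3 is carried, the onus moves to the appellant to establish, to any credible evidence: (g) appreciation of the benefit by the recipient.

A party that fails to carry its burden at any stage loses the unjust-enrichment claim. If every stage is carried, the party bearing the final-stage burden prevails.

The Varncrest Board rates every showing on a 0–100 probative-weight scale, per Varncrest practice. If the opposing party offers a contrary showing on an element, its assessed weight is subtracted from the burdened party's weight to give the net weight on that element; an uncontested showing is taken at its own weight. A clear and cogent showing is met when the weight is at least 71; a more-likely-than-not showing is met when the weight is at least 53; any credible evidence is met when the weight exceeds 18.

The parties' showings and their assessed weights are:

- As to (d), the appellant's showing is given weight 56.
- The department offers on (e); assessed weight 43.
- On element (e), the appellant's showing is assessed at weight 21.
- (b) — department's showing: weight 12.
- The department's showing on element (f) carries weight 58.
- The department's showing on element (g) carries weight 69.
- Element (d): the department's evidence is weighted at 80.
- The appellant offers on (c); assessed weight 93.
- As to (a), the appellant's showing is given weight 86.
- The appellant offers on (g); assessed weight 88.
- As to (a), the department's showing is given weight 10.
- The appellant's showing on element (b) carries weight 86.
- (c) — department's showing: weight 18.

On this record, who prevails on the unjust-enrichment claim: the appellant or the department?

Stage 1 — burden on appellant; standard: a clear and cogent showing (weight is at least 71).
    (a): 86 − 10 = 76 ≥ 71 [met]
    (b): 86 − 12 = 74 ≥ 71 [met]
    (c): 93 − 18 = 75 ≥ 71 [met]
  Stage 1 is satisfied; the onus moves to the department.
Stage 2 — burden on department; standard: any credible evidence (weight exceeds 18).
    (d): 80 − 56 = 24 > 18 [met]
    (e): 43 − 21 = 22 > 18 [met]
  All elements met. The department retains the burden for Stage 3.
Stage 3 — burden on department; standard: a more-likely-than-not showing (weight is at least 53).
    (f): 58 ≥ 53 [met]
  All elements met. The burden passes to the appellant.
Stage 4 — burden on appellant; standard: any credible evidence (weight exceeds 18).
    (g): 88 − 69 = 19 > 18 [met]
  Stage 4 carried; the final stage is satisfied.
With every stage satisfied, the appellant prevails.

appellant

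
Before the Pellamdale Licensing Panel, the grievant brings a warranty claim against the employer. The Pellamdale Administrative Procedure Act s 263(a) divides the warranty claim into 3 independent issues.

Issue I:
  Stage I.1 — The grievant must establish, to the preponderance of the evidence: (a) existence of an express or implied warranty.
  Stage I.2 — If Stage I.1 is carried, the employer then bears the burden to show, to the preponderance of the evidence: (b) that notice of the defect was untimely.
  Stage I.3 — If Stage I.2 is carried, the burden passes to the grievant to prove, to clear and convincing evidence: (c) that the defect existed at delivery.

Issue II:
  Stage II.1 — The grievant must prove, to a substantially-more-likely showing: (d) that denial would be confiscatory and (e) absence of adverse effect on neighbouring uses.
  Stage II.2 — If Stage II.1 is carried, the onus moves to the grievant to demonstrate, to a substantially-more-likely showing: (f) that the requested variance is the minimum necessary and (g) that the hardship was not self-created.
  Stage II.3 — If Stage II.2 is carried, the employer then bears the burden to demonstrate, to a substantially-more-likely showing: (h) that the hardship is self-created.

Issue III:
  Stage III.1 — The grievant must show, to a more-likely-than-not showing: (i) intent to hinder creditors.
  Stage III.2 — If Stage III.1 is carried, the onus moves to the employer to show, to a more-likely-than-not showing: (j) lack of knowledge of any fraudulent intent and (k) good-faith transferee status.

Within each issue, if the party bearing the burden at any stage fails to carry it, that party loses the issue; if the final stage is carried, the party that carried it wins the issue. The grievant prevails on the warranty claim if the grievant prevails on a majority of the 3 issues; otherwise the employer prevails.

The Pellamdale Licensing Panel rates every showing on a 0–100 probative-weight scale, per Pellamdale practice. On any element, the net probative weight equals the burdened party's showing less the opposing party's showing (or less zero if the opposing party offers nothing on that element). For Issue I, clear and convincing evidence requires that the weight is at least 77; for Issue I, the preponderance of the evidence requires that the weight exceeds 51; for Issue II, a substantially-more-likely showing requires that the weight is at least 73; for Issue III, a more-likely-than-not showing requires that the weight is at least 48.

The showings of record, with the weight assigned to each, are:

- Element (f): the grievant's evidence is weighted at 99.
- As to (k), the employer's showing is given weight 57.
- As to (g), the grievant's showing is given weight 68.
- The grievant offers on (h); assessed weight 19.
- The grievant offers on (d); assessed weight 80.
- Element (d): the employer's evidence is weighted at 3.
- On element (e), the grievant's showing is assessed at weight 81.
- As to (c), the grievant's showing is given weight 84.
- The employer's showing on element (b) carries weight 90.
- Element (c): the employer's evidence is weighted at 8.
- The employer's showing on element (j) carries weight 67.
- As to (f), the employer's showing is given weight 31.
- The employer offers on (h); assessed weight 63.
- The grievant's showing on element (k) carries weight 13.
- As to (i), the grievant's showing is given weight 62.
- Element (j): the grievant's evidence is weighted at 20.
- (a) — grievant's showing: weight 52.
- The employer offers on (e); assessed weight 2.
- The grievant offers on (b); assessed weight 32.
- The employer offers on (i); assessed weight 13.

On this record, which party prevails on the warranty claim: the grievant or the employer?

employer

— Issue I —
Stage I.1 — burden on grievant; standard: the preponderance of the evidence (weight exceeds 51).
    (a): 52 > 51 [met]
  All elements met. The burden passes to the employer.
Stage I.2 — burden on employer; standard: the preponderance of the evidence (weight exceeds 51).
    (b): 90 − 32 = 58 > 51 [met]
  Stage I.2 carried; the burden shifts to the grievant.
Stage I.3 — burden on grievant; standard: clear and convincing evidence (weight is at least 77).
    (c): 84 − 8 = 76 < 77 [not met]
  Not every element is met, so the grievant fails to carry Stage I.3.
The analysis ends at Stage I.3; the employer prevails on this issue.
— Issue II —
Stage II.1 (grievant, a substantially-more-likely showing, weight is at least 73): (d) net 80−3=77 ≥ 73 — meets; (e) net 81−2=79 ≥ 73 — meets.
  All elements met. The grievant retains the burden for Stage II.2.
Stage II.2 (grievant, a substantially-more-likely showing, weight is at least 73): (f) net 99−31=68 < 73 — fails; (g) 68 < 73 — fails.
  Not every element is met, so the grievant fails to carry Stage II.2.
The analysis ends at Stage II.2; the employer prevails on this issue.
— Issue III —
Stage III.1 (grievant, a more-likely-than-not showing, weight is at least 48): (i) net 62−13=49 ≥ 48 — meets.
  All elements met. The burden passes to the employer.
Stage III.2 (employer, a more-likely-than-not showing, weight is at least 48): (j) net 67−20=47 < 48 — fails; (k) net 57−13=44 < 48 — fails.
  The employer does not carry Stage III.2.
The grievant prevails on this issue.
Per-issue: Issue I → employer; Issue II → employer; Issue III → grievant. The grievant must prevail on a majority of issues; overall, the employer prevails.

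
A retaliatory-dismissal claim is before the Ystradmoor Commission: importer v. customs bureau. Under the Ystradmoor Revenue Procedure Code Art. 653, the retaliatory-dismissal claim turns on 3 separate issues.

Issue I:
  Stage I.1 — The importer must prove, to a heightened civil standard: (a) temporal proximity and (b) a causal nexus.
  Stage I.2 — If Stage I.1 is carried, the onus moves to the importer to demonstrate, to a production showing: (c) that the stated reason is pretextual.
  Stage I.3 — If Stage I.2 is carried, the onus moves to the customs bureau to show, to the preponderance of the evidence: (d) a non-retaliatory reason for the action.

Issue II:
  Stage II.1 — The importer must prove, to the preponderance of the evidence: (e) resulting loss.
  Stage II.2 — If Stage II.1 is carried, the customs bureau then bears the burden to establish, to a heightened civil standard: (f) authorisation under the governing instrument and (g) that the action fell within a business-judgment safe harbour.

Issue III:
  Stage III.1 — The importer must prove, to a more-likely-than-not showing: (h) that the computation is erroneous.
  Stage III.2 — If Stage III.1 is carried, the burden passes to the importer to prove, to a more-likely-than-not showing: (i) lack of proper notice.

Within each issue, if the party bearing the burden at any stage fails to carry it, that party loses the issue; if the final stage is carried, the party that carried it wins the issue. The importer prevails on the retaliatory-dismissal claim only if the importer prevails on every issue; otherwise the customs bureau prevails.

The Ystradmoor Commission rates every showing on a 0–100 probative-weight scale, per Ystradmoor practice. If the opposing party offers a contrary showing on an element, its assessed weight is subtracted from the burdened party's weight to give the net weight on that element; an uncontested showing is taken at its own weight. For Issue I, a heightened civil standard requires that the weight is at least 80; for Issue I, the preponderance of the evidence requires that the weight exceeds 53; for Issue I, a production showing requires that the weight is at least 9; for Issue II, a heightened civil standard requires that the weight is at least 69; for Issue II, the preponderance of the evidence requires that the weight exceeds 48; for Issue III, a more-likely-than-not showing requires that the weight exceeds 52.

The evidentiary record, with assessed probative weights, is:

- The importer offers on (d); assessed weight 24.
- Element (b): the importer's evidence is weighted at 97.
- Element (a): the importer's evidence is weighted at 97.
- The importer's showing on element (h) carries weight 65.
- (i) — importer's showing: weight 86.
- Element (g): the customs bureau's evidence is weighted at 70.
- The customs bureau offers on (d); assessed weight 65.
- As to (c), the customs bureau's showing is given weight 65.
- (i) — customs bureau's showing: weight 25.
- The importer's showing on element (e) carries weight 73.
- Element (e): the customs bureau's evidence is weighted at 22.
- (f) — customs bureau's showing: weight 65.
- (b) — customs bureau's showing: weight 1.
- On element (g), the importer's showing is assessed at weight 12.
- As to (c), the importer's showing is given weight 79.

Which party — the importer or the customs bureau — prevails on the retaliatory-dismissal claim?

importer

— Issue I —
At Stage I.1 the importer must meet a heightened civil standard (weight is at least 80): on (a) the weight is 97, ≥ 80, so (a) meets the standard; on (b) the weight is 97 less the opposing 1 gives net 96, ≥ 80, so (b) meets the standard.
  Stage I.1 is satisfied; the importer continues to bear the burden.
At Stage I.2 the importer must meet a production showing (weight is at least 9): on (c) the weight is 79 less the opposing 65 gives net 14, which does reach 9, so (c) meets the standard.
  Stage I.2 carried; the burden shifts to the customs bureau.
At Stage I.3 the customs bureau must meet the preponderance of the evidence (weight exceeds 53): on (d) the weight is 65 less the opposing 24 gives net 41, which does not exceed 53, so (d) does not meet the standard.
  The customs bureau does not carry Stage I.3.
The importer prevails on this issue.
— Issue II —
Stage II.1 — burden on importer; standard: the preponderance of the evidence (weight exceeds 48).
    (e): 73 − 22 = 51 > 48 [met]
  Stage II.1 carried; the burden shifts to the customs bureau.
Stage II.2 — burden on customs bureau; standard: a heightened civil standard (weight is at least 69).
    (f): 65 < 69 [not met]
    (g): 70 − 12 = 58 < 69 [not met]
  The customs bureau does not carry Stage II.2.
So the importer prevails on this issue.
— Issue III —
Stage III.1 (importer, a more-likely-than-not showing, weight exceeds 52): (h) 65 > 52 — meets.
  All elements met. The importer retains the burden for Stage III.2.
Stage III.2 (importer, a more-likely-than-not showing, weight exceeds 52): (i) net 86−25=61 > 52 — meets.
  Stage III.2 carried; the final stage is satisfied.
Every stage carried; the importer prevails on this issue.
Per-issue: Issue I → importer; Issue II → importer; Issue III → importer. The importer must prevail on every issue; overall, the importer prevails.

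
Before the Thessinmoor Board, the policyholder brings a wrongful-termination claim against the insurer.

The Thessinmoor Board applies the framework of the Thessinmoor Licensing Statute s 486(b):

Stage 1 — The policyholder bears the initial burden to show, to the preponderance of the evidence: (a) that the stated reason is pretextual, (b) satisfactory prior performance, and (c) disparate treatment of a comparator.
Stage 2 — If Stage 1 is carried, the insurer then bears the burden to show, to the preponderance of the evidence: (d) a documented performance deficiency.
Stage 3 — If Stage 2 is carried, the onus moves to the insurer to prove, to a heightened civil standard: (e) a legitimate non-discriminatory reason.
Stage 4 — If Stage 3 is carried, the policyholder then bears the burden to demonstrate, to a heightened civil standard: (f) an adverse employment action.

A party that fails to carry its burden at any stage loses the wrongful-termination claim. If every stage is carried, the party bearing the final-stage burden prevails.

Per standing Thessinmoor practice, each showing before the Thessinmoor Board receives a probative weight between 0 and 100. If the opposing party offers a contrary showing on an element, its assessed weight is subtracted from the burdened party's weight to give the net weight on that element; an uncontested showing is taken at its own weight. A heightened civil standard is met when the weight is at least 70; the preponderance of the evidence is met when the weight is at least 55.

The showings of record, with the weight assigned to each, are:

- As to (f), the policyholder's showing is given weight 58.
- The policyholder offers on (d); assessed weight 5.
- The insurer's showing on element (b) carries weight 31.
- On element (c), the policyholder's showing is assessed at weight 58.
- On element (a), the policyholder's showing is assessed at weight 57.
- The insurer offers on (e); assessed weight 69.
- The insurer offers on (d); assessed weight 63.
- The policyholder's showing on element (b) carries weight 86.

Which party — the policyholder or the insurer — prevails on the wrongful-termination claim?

policyholder

Stage 1 — burden on policyholder; standard: the preponderance of the evidence (weight is at least 55).
    (a): 57 ≥ 55 [met]
    (b): 86 − 31 = 55 ≥ 55 [met]
    (c): 58 ≥ 55 [met]
  All elements met. The burden passes to the insurer.
Stage 2 — burden on insurer; standard: the preponderance of the evidence (weight is at least 55).
    (d): 63 − 5 = 58 ≥ 55 [met]
  All elements met. The insurer retains the burden for Stage 3.
Stage 3 — burden on insurer; standard: a heightened civil standard (weight is at least 70).
    (e): 69 < 70 [not met]
  Stage 3 not carried; the insurer fails its burden.
The policyholder prevails.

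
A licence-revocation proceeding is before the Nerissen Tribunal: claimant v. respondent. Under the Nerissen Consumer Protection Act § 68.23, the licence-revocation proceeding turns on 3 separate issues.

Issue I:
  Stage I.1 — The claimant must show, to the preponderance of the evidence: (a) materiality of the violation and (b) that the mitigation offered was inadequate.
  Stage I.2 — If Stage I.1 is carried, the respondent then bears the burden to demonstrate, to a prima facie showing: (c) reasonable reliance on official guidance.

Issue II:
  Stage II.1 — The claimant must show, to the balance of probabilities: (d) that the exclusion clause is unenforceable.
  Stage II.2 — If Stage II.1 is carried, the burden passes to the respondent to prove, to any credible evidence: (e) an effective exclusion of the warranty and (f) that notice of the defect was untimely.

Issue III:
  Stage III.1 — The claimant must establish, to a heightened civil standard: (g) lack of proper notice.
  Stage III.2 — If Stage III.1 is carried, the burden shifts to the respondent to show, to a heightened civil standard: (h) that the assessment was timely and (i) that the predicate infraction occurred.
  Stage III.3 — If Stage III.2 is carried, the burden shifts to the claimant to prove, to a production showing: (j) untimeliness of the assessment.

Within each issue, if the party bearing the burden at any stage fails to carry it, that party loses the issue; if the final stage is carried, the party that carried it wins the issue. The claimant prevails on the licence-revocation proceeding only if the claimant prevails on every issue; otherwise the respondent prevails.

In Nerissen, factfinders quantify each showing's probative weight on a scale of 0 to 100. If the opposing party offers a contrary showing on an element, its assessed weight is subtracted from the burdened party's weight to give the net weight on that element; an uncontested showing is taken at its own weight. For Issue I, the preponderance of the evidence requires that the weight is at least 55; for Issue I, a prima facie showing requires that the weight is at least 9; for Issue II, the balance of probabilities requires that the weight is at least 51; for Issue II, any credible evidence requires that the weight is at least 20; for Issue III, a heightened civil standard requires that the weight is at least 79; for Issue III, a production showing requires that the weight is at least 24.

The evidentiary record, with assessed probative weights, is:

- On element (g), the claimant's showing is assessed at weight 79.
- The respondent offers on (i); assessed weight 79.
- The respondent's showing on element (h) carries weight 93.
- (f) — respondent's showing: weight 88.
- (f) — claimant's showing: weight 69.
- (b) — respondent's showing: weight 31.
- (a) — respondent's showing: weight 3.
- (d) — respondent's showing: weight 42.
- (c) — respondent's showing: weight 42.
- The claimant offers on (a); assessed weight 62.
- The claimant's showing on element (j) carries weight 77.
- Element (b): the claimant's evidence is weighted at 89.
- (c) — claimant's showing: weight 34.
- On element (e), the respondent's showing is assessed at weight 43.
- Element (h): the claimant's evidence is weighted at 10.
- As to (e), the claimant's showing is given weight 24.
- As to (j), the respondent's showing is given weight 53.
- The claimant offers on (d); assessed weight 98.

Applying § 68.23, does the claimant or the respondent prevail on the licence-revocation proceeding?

— Issue I —
Stage I.1 (claimant, the preponderance of the evidence, weight is at least 55): (a) net 62−3=59 ≥ 55 — meets; (b) net 89−31=58 ≥ 55 — meets.
  All elements met. The burden passes to the respondent.
Stage I.2 (respondent, a prima facie showing, weight is at least 9): (c) net 42−34=8 < 9 — fails.
  Stage I.2 not carried; the respondent fails its burden.
So the claimant prevails on this issue.
— Issue II —
Stage II.1 — burden on claimant; standard: the balance of probabilities (weight is at least 51).
    (d): 98 − 42 = 56 ≥ 51 [met]
  Stage II.1 is satisfied; the onus moves to the respondent.
Stage II.2 — burden on respondent; standard: any credible evidence (weight is at least 20).
    (e): 43 − 24 = 19 < 20 [not met]
    (f): 88 − 69 = 19 < 20 [not met]
  Stage II.2 not carried; the respondent fails its burden.
The claimant prevails on this issue.
— Issue III —
Stage III.1 — burden on claimant; standard: a heightened civil standard (weight is at least 79).
    (g): 79 ≥ 79 [met]
  All elements met. The burden passes to the respondent.
Stage III.2 — burden on respondent; standard: a heightened civil standard (weight is at least 79).
    (h): 93 − 10 = 83 ≥ 79 [met]
    (i): 79 ≥ 79 [met]
  Stage III.2 is satisfied; the onus moves to the claimant.
Stage III.3 — burden on claimant; standard: a production showing (weight is at least 24).
    (j): 77 − 53 = 24 ≥ 24 [met]
  The claimant carries the last stage.
Every stage carried; the claimant prevails on this issue.
Per-issue: Issue I → claimant; Issue II → claimant; Issue III → claimant. The claimant must prevail on every issue; overall, the claimant prevails.

claimant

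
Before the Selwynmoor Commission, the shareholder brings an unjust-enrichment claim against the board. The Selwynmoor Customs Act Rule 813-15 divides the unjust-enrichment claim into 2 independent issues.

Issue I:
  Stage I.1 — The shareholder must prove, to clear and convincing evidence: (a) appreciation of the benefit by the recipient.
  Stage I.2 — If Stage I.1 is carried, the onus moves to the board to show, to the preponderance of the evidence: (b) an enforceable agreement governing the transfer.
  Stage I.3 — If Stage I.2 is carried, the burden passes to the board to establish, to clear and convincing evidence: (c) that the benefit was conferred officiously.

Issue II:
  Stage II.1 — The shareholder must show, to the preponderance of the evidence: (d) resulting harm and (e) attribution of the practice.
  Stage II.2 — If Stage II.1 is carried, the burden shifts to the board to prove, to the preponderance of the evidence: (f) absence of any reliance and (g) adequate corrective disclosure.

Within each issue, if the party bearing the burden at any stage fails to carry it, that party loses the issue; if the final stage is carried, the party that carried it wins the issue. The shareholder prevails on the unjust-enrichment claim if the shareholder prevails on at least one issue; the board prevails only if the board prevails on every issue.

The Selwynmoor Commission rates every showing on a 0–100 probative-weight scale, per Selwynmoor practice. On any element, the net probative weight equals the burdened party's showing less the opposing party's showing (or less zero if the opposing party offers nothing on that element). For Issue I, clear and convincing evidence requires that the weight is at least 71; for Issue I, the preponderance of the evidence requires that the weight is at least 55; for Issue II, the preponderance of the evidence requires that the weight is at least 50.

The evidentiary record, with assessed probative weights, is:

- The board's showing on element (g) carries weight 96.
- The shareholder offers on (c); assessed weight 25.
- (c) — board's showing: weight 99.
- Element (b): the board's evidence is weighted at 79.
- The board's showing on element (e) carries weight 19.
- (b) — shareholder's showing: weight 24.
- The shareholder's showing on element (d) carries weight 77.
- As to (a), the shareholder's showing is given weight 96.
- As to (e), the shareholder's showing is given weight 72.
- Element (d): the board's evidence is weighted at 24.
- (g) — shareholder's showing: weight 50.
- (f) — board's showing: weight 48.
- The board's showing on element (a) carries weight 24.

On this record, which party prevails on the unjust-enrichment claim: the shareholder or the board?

shareholder

— Issue I —
At Stage I.1 the shareholder must meet clear and convincing evidence (weight is at least 71): on (a) the weight is 96 less the opposing 24 gives net 72, which does reach 71, so (a) meets the standard.
  All elements met. The burden passes to the board.
At Stage I.2 the board must meet the preponderance of the evidence (weight is at least 55): on (b) the weight is 79 less the opposing 24 gives net 55, which does reach 55, so (b) meets the standard.
  Stage I.2 is satisfied; the board continues to bear the burden.
At Stage I.3 the board must meet clear and convincing evidence (weight is at least 71): on (c) the weight is 99 less the opposing 25 gives net 74, ≥ 71, so (c) meets the standard.
  All elements met at the final stage.
All stages carried — the board prevails on this issue.
— Issue II —
Stage II.1 — burden on shareholder; standard: the preponderance of the evidence (weight is at least 50).
    (d): 77 − 24 = 53 ≥ 50 [met]
    (e): 72 − 19 = 53 ≥ 50 [met]
  The shareholder carries Stage II.1; the board now bears the burden.
Stage II.2 — burden on board; standard: the preponderance of the evidence (weight is at least 50).
    (f): 48 < 50 [not met]
    (g): 96 − 50 = 46 < 50 [not met]
  The board does not carry Stage II.2.
So the shareholder prevails on this issue.
Per-issue: Issue I → board; Issue II → shareholder. The shareholder must prevail on at least one issue; overall, the shareholder prevails.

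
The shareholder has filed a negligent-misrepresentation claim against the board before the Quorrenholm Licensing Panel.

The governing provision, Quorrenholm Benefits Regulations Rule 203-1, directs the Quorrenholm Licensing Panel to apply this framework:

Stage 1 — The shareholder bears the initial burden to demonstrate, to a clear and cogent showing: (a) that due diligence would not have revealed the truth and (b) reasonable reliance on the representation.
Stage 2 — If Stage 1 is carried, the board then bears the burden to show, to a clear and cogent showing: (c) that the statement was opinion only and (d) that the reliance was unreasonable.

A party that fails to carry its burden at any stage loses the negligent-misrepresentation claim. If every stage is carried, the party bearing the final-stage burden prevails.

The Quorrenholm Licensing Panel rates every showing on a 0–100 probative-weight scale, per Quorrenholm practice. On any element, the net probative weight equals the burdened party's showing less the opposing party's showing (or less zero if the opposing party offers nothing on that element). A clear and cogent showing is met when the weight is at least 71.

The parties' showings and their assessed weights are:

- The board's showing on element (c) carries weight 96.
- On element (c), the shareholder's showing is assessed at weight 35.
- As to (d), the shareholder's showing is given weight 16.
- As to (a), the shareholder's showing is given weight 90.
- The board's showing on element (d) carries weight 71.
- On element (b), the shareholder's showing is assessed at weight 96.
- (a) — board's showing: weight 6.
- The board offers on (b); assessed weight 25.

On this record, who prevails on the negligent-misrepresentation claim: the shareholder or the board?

Stage 1 — burden on shareholder; standard: a clear and cogent showing (weight is at least 71).
    (a): 90 − 6 = 84 ≥ 71 [met]
    (b): 96 − 25 = 71 ≥ 71 [met]
  Stage 1 is satisfied; the onus moves to the board.
Stage 2 — burden on board; standard: a clear and cogent showing (weight is at least 71).
    (c): 96 − 35 = 61 < 71 [not met]
    (d): 71 − 16 = 55 < 71 [not met]
  Not every element is met, so the board fails to carry Stage 2.
The analysis ends at Stage 2; the shareholder prevails.

shareholder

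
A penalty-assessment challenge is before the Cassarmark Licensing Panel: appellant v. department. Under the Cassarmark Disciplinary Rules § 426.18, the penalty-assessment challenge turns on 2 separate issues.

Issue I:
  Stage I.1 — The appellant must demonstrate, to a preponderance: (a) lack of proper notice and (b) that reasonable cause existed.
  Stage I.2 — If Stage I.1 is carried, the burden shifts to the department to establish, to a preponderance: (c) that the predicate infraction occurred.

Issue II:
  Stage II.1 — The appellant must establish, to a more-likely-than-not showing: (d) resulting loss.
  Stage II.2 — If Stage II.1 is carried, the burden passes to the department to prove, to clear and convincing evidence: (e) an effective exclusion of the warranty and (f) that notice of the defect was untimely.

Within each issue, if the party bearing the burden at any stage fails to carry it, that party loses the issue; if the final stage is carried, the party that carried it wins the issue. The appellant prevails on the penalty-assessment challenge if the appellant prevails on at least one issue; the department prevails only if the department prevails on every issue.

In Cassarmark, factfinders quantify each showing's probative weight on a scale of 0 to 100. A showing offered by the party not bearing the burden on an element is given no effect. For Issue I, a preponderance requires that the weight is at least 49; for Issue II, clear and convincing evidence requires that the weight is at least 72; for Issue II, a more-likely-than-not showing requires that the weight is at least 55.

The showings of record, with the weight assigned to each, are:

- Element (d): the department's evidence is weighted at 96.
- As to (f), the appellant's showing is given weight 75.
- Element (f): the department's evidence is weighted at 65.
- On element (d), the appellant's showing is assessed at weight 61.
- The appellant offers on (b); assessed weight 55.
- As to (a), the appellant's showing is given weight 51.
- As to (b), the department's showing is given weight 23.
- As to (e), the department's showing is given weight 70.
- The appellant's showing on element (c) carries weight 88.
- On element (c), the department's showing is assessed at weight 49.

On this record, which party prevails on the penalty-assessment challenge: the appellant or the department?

— Issue I —
Stage I.1 (appellant, a preponderance, weight is at least 49): (a) 51 ≥ 49 — meets; (b) 55 (department's 23 disregarded) ≥ 49 — meets.
  Stage I.1 carried; the burden shifts to the department.
Stage I.2 (department, a preponderance, weight is at least 49): (c) 49 (appellant's 88 disregarded) ≥ 49 — meets.
  Stage I.2 carried; the final stage is satisfied.
Every stage carried; the department prevails on this issue.
— Issue II —
Stage II.1 (appellant, a more-likely-than-not showing, weight is at least 55): (d) 61 (department's 96 disregarded) ≥ 55 — meets.
  The appellant carries Stage II.1; the department now bears the burden.
Stage II.2 (department, clear and convincing evidence, weight is at least 72): (e) 70 < 72 — fails; (f) 65 (appellant's 75 disregarded) < 72 — fails.
  Not every element is met, so the department fails to carry Stage II.2.
So the appellant prevails on this issue.
Per-issue: Issue I → department; Issue II → appellant. The appellant must prevail on at least one issue; overall, the appellant prevails.

appellant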